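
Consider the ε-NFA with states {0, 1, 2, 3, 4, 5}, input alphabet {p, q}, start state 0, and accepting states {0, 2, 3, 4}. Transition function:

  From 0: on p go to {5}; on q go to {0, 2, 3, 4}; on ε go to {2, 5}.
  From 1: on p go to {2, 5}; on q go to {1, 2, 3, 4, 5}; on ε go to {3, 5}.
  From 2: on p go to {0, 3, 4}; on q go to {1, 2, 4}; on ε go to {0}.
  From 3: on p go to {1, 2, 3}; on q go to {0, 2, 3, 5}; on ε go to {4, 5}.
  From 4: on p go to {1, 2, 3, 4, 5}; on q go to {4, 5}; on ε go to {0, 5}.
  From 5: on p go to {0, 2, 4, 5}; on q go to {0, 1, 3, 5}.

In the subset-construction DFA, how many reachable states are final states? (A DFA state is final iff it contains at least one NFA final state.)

3

Start state of the DFA: {0, 2, 5} (ε-closure of the NFA start).
{0, 2, 5} --p--> {0, 2, 3, 4, 5}  [new]
{0, 2, 5} --q--> {0, 1, 2, 3, 4, 5}  [new]
{0, 2, 3, 4, 5} --p--> {0, 1, 2, 3, 4, 5}  [seen]
{0, 2, 3, 4, 5} --q--> {0, 1, 2, 3, 4, 5}  [seen]
{0, 1, 2, 3, 4, 5} --p--> {0, 1, 2, 3, 4, 5}  [seen]
{0, 1, 2, 3, 4, 5} --q--> {0, 1, 2, 3, 4, 5}  [seen]
Reachable DFA states: {0, 2, 5}, {0, 2, 3, 4, 5}, {0, 1, 2, 3, 4, 5}.
Accepting DFA states (contain an NFA accepting state): {0, 2, 5}, {0, 2, 3, 4, 5}, {0, 1, 2, 3, 4, 5}.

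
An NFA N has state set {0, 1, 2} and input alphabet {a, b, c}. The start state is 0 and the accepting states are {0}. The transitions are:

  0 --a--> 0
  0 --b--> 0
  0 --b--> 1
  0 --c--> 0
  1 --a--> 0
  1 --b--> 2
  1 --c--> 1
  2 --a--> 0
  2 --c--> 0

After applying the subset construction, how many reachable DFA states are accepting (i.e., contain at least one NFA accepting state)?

Start state of the DFA: {0}.
{0} --a--> {0}  [seen]
{0} --b--> {0, 1}  [new]
{0} --c--> {0}  [seen]
{0, 1} --a--> {0}  [seen]
{0, 1} --b--> {0, 1, 2}  [new]
{0, 1} --c--> {0, 1}  [seen]
{0, 1, 2} --a--> {0}  [seen]
{0, 1, 2} --b--> {0, 1, 2}  [seen]
{0, 1, 2} --c--> {0, 1}  [seen]
Reachable DFA states: {0}, {0, 1}, {0, 1, 2}.
Accepting DFA states (contain an NFA accepting state): {0}, {0, 1}, {0, 1, 2}.

3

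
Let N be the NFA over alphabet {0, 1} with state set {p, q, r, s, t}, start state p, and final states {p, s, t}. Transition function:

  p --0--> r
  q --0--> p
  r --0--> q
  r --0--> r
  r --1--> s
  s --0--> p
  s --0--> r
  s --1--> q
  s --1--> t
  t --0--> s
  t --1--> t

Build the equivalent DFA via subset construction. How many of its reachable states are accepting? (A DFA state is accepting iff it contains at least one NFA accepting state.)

Start state of the DFA: {p}.
{p} --0--> {r}  [new]
{p} --1--> ∅  [new]
{r} --0--> {q, r}  [new]
{r} --1--> {s}  [new]
∅ --0--> ∅  [seen]
∅ --1--> ∅  [seen]
{q, r} --0--> {p, q, r}  [new]
{q, r} --1--> {s}  [seen]
{s} --0--> {p, r}  [new]
{s} --1--> {q, t}  [new]
{p, q, r} --0--> {p, q, r}  [seen]
{p, q, r} --1--> {s}  [seen]
{p, r} --0--> {q, r}  [seen]
{p, r} --1--> {s}  [seen]
{q, t} --0--> {p, s}  [new]
{q, t} --1--> {t}  [new]
{p, s} --0--> {p, r}  [seen]
{p, s} --1--> {q, t}  [seen]
{t} --0--> {s}  [seen]
{t} --1--> {t}  [seen]
Reachable DFA states: {p}, {r}, ∅, {q, r}, {s}, {p, q, r}, {p, r}, {q, t}, {p, s}, {t}.
Accepting DFA states (contain an NFA accepting state): {p}, {s}, {p, q, r}, {p, r}, {q, t}, {p, s}, {t}.

7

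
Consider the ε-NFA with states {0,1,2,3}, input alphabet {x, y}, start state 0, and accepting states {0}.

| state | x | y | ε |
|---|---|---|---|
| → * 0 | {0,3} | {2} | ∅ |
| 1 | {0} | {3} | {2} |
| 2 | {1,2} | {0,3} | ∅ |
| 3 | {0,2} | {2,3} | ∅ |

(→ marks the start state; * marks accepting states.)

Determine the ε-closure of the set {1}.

{1,2}

Begin with {1}.
1 →ε {2}; add 2.
ε-closure = {1,2}.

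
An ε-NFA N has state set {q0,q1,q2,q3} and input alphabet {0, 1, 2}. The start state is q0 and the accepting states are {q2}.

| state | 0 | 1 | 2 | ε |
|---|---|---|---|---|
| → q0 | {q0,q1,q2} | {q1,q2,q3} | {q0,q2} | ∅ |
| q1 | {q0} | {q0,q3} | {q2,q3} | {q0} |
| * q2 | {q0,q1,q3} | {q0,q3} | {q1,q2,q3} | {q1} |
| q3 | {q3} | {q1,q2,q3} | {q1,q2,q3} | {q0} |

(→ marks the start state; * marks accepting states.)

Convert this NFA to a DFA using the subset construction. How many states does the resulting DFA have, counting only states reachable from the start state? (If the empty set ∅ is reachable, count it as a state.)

Start state of the DFA: {q0} (ε-closure of the NFA start).
{q0} --0--> {q0,q1,q2}  [new]
{q0} --1--> {q0,q1,q2,q3}  [new]
{q0} --2--> {q0,q1,q2}  [seen]
{q0,q1,q2} --0--> {q0,q1,q2,q3}  [seen]
{q0,q1,q2} --1--> {q0,q1,q2,q3}  [seen]
{q0,q1,q2} --2--> {q0,q1,q2,q3}  [seen]
{q0,q1,q2,q3} --0--> {q0,q1,q2,q3}  [seen]
{q0,q1,q2,q3} --1--> {q0,q1,q2,q3}  [seen]
{q0,q1,q2,q3} --2--> {q0,q1,q2,q3}  [seen]
Reachable DFA states: {q0}, {q0,q1,q2}, {q0,q1,q2,q3}.

3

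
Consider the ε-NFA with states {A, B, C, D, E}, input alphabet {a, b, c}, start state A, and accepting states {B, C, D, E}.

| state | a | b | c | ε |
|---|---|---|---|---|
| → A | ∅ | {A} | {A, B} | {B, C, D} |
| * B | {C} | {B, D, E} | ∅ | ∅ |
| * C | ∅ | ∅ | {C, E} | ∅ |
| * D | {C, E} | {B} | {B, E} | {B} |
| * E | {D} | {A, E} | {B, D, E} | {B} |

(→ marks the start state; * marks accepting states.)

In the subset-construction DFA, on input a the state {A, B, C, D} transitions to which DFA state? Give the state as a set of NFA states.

{B, C, E}

δ(A,a) = ∅; δ(B,a) = {C}; δ(C,a) = ∅; δ(D,a) = {C, E}.
Union: {C, E}.
ε-closure gives {B, C, E}.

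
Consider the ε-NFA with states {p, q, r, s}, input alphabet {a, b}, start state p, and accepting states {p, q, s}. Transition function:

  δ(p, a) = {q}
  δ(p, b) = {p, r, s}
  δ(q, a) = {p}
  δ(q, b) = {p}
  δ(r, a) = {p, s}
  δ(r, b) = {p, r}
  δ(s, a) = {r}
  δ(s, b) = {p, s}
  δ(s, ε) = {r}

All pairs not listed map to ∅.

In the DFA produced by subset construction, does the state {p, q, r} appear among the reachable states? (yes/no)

no

Start state of the DFA: {p} (ε-closure of the NFA start).
{p} --a--> {q}  [new]
{p} --b--> {p, r, s}  [new]
{q} --a--> {p}  [seen]
{q} --b--> {p}  [seen]
{p, r, s} --a--> {p, q, r, s}  [new]
{p, r, s} --b--> {p, r, s}  [seen]
{p, q, r, s} --a--> {p, q, r, s}  [seen]
{p, q, r, s} --b--> {p, r, s}  [seen]
Reachable DFA states: {p}, {q}, {p, r, s}, {p, q, r, s}.
{p, q, r} is not among them.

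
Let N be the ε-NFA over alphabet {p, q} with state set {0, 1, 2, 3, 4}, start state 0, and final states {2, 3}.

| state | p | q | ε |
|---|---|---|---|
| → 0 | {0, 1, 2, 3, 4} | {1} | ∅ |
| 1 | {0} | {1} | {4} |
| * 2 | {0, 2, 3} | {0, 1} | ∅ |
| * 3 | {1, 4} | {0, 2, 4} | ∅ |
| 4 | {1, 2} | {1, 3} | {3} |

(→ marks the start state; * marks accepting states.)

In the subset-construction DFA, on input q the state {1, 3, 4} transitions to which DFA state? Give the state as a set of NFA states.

{0, 1, 2, 3, 4}

δ(1,q) = {1}; δ(3,q) = {0, 2, 4}; δ(4,q) = {1, 3}.
Union: {0, 1, 2, 3, 4}.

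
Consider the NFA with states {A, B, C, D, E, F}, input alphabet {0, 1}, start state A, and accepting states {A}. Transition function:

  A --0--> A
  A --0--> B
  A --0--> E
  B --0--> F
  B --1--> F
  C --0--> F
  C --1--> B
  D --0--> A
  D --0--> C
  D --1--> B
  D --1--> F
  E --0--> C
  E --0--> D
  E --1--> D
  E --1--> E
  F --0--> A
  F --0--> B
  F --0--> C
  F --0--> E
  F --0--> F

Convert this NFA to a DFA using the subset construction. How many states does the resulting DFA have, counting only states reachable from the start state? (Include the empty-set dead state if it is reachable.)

6

Start state of the DFA: {A}.
{A} --0--> {A, B, E}  [new]
{A} --1--> ∅  [new]
{A, B, E} --0--> {A, B, C, D, E, F}  [new]
{A, B, E} --1--> {D, E, F}  [new]
∅ --0--> ∅  [seen]
∅ --1--> ∅  [seen]
{A, B, C, D, E, F} --0--> {A, B, C, D, E, F}  [seen]
{A, B, C, D, E, F} --1--> {B, D, E, F}  [new]
{D, E, F} --0--> {A, B, C, D, E, F}  [seen]
{D, E, F} --1--> {B, D, E, F}  [seen]
{B, D, E, F} --0--> {A, B, C, D, E, F}  [seen]
{B, D, E, F} --1--> {B, D, E, F}  [seen]
Reachable DFA states: {A}, {A, B, E}, ∅, {A, B, C, D, E, F}, {D, E, F}, {B, D, E, F}.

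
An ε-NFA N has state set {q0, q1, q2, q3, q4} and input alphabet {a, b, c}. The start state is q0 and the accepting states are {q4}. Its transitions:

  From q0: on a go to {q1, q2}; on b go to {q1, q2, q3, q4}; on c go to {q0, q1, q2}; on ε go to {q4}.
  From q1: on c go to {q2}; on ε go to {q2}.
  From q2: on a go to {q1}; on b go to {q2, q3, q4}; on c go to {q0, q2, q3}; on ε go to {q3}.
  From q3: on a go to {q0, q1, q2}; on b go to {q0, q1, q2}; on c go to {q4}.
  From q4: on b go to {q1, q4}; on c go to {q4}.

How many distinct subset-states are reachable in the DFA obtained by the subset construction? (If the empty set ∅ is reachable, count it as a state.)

5

Start state of the DFA: {q0, q4} (ε-closure of the NFA start).
{q0, q4} --a--> {q1, q2, q3}  [new]
{q0, q4} --b--> {q1, q2, q3, q4}  [new]
{q0, q4} --c--> {q0, q1, q2, q3, q4}  [new]
{q1, q2, q3} --a--> {q0, q1, q2, q3, q4}  [seen]
{q1, q2, q3} --b--> {q0, q1, q2, q3, q4}  [seen]
{q1, q2, q3} --c--> {q0, q2, q3, q4}  [new]
{q1, q2, q3, q4} --a--> {q0, q1, q2, q3, q4}  [seen]
{q1, q2, q3, q4} --b--> {q0, q1, q2, q3, q4}  [seen]
{q1, q2, q3, q4} --c--> {q0, q2, q3, q4}  [seen]
{q0, q1, q2, q3, q4} --a--> {q0, q1, q2, q3, q4}  [seen]
{q0, q1, q2, q3, q4} --b--> {q0, q1, q2, q3, q4}  [seen]
{q0, q1, q2, q3, q4} --c--> {q0, q1, q2, q3, q4}  [seen]
{q0, q2, q3, q4} --a--> {q0, q1, q2, q3, q4}  [seen]
{q0, q2, q3, q4} --b--> {q0, q1, q2, q3, q4}  [seen]
{q0, q2, q3, q4} --c--> {q0, q1, q2, q3, q4}  [seen]
Reachable DFA states: {q0, q4}, {q1, q2, q3}, {q1, q2, q3, q4}, {q0, q1, q2, q3, q4}, {q0, q2, q3, q4}.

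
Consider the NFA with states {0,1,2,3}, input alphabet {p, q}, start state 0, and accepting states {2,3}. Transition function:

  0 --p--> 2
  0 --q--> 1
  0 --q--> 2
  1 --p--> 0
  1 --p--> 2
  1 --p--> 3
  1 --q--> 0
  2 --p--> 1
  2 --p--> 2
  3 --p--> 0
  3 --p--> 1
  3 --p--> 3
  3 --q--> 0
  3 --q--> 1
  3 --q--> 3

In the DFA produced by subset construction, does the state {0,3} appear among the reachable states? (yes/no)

no

Start state of the DFA: {0}.
{0} --p--> {2}  [new]
{0} --q--> {1,2}  [new]
{2} --p--> {1,2}  [seen]
{2} --q--> ∅  [new]
{1,2} --p--> {0,1,2,3}  [new]
{1,2} --q--> {0}  [seen]
∅ --p--> ∅  [seen]
∅ --q--> ∅  [seen]
{0,1,2,3} --p--> {0,1,2,3}  [seen]
{0,1,2,3} --q--> {0,1,2,3}  [seen]
Reachable DFA states: {0}, {2}, {1,2}, ∅, {0,1,2,3}.
{0,3} is not among them.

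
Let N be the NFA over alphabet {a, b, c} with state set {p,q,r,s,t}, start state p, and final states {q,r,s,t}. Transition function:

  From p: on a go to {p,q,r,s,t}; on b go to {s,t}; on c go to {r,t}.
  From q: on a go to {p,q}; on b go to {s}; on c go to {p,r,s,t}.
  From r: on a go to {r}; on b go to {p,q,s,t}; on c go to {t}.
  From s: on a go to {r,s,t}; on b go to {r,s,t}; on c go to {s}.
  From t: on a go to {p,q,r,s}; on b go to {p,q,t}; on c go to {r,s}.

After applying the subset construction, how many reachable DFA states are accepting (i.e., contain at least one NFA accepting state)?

Start state of the DFA: {p}.
{p} --a--> {p,q,r,s,t}  [new]
{p} --b--> {s,t}  [new]
{p} --c--> {r,t}  [new]
{p,q,r,s,t} --a--> {p,q,r,s,t}  [seen]
{p,q,r,s,t} --b--> {p,q,r,s,t}  [seen]
{p,q,r,s,t} --c--> {p,r,s,t}  [new]
{s,t} --a--> {p,q,r,s,t}  [seen]
{s,t} --b--> {p,q,r,s,t}  [seen]
{s,t} --c--> {r,s}  [new]
{r,t} --a--> {p,q,r,s}  [new]
{r,t} --b--> {p,q,s,t}  [new]
{r,t} --c--> {r,s,t}  [new]
{p,r,s,t} --a--> {p,q,r,s,t}  [seen]
{p,r,s,t} --b--> {p,q,r,s,t}  [seen]
{p,r,s,t} --c--> {r,s,t}  [seen]
{r,s} --a--> {r,s,t}  [seen]
{r,s} --b--> {p,q,r,s,t}  [seen]
{r,s} --c--> {s,t}  [seen]
{p,q,r,s} --a--> {p,q,r,s,t}  [seen]
{p,q,r,s} --b--> {p,q,r,s,t}  [seen]
{p,q,r,s} --c--> {p,r,s,t}  [seen]
{p,q,s,t} --a--> {p,q,r,s,t}  [seen]
{p,q,s,t} --b--> {p,q,r,s,t}  [seen]
{p,q,s,t} --c--> {p,r,s,t}  [seen]
{r,s,t} --a--> {p,q,r,s,t}  [seen]
{r,s,t} --b--> {p,q,r,s,t}  [seen]
{r,s,t} --c--> {r,s,t}  [seen]
Reachable DFA states: {p}, {p,q,r,s,t}, {s,t}, {r,t}, {p,r,s,t}, {r,s}, {p,q,r,s}, {p,q,s,t}, {r,s,t}.
Accepting DFA states (contain an NFA accepting state): {p,q,r,s,t}, {s,t}, {r,t}, {p,r,s,t}, {r,s}, {p,q,r,s}, {p,q,s,t}, {r,s,t}.

8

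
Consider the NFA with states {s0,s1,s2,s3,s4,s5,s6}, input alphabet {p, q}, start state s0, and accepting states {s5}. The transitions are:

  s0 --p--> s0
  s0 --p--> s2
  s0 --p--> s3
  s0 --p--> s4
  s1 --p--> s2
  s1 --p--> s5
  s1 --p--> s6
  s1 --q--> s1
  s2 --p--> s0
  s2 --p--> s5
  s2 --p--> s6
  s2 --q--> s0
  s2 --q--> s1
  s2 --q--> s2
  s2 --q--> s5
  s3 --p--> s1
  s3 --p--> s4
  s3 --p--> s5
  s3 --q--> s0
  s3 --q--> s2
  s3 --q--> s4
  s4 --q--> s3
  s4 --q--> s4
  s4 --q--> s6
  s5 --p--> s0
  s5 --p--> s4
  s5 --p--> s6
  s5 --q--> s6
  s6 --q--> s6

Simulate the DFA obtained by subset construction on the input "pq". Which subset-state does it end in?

Start: {s0}.
δ(s0,p) = {s0,s2,s3,s4}.
Union: {s0,s2,s3,s4}.
After p: {s0,s2,s3,s4}.
δ(s0,q) = ∅; δ(s2,q) = {s0,s1,s2,s5}; δ(s3,q) = {s0,s2,s4}; δ(s4,q) = {s3,s4,s6}.
Union: {s0,s1,s2,s3,s4,s5,s6}.
After q: {s0,s1,s2,s3,s4,s5,s6}.

{s0,s1,s2,s3,s4,s5,s6}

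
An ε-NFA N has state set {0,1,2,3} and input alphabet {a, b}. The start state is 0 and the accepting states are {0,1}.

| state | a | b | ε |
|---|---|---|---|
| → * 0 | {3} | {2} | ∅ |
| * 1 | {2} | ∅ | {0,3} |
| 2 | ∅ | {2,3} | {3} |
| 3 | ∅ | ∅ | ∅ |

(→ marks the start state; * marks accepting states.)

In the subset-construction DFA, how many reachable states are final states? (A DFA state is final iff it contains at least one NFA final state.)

1

Start state of the DFA: {0} (ε-closure of the NFA start).
{0} --a--> {3}  [new]
{0} --b--> {2,3}  [new]
{3} --a--> ∅  [new]
{3} --b--> ∅  [seen]
{2,3} --a--> ∅  [seen]
{2,3} --b--> {2,3}  [seen]
∅ --a--> ∅  [seen]
∅ --b--> ∅  [seen]
Reachable DFA states: {0}, {3}, {2,3}, ∅.
Accepting DFA states (contain an NFA accepting state): {0}.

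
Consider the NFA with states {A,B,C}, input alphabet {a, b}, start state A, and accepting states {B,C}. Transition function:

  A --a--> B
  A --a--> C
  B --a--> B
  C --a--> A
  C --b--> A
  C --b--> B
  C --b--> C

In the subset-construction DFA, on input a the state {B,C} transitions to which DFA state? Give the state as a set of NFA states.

{A,B}

δ(B,a) = {B}; δ(C,a) = {A}.
Union: {A,B}.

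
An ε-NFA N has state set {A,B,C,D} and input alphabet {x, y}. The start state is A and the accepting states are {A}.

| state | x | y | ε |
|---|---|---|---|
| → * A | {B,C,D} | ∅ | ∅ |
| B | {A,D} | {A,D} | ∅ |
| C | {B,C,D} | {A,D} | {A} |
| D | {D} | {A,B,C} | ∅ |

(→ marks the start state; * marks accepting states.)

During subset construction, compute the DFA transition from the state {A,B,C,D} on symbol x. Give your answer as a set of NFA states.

δ(A,x) = {B,C,D}; δ(B,x) = {A,D}; δ(C,x) = {B,C,D}; δ(D,x) = {D}.
Union: {A,B,C,D}.

{A,B,C,D}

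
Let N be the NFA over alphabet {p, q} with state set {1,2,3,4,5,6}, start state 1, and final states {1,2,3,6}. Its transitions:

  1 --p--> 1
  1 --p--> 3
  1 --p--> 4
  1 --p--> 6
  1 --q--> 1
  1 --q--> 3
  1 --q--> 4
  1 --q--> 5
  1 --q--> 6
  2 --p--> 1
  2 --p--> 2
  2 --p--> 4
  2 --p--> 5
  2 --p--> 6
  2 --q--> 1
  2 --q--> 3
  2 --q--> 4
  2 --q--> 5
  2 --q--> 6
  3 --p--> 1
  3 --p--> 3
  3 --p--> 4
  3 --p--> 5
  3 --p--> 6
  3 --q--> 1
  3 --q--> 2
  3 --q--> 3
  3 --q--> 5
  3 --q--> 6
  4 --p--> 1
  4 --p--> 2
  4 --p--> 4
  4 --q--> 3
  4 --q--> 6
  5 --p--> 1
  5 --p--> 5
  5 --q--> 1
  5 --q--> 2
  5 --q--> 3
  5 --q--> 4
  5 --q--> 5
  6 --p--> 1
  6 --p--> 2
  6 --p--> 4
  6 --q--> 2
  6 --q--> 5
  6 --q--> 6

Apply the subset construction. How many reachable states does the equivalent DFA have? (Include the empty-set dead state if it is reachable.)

Start state of the DFA: {1}.
{1} --p--> {1,3,4,6}  [new]
{1} --q--> {1,3,4,5,6}  [new]
{1,3,4,6} --p--> {1,2,3,4,5,6}  [new]
{1,3,4,6} --q--> {1,2,3,4,5,6}  [seen]
{1,3,4,5,6} --p--> {1,2,3,4,5,6}  [seen]
{1,3,4,5,6} --q--> {1,2,3,4,5,6}  [seen]
{1,2,3,4,5,6} --p--> {1,2,3,4,5,6}  [seen]
{1,2,3,4,5,6} --q--> {1,2,3,4,5,6}  [seen]
Reachable DFA states: {1}, {1,3,4,6}, {1,3,4,5,6}, {1,2,3,4,5,6}.

4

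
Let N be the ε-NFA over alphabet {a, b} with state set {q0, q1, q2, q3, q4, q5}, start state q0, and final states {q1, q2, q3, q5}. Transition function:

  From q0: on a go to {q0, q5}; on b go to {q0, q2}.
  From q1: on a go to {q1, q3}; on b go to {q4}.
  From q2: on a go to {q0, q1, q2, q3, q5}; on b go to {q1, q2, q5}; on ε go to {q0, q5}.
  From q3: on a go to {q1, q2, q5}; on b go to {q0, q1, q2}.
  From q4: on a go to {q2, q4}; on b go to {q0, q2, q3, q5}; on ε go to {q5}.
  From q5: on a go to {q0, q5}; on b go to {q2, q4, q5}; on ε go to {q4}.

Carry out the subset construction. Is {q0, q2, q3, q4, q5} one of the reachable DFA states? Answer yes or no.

Start state of the DFA: {q0} (ε-closure of the NFA start).
{q0} --a--> {q0, q4, q5}  [new]
{q0} --b--> {q0, q2, q4, q5}  [new]
{q0, q4, q5} --a--> {q0, q2, q4, q5}  [seen]
{q0, q4, q5} --b--> {q0, q2, q3, q4, q5}  [new]
{q0, q2, q4, q5} --a--> {q0, q1, q2, q3, q4, q5}  [new]
{q0, q2, q4, q5} --b--> {q0, q1, q2, q3, q4, q5}  [seen]
{q0, q2, q3, q4, q5} --a--> {q0, q1, q2, q3, q4, q5}  [seen]
{q0, q2, q3, q4, q5} --b--> {q0, q1, q2, q3, q4, q5}  [seen]
{q0, q1, q2, q3, q4, q5} --a--> {q0, q1, q2, q3, q4, q5}  [seen]
{q0, q1, q2, q3, q4, q5} --b--> {q0, q1, q2, q3, q4, q5}  [seen]
Reachable DFA states: {q0}, {q0, q4, q5}, {q0, q2, q4, q5}, {q0, q2, q3, q4, q5}, {q0, q1, q2, q3, q4, q5}.
{q0, q2, q3, q4, q5} is among them.

yes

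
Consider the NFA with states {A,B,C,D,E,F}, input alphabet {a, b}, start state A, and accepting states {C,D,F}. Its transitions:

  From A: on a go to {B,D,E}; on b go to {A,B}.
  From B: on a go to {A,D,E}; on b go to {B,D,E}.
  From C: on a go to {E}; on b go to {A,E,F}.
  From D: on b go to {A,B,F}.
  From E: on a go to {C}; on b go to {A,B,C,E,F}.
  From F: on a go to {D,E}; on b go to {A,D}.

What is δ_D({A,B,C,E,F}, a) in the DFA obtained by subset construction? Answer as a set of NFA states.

δ(A,a) = {B,D,E}; δ(B,a) = {A,D,E}; δ(C,a) = {E}; δ(E,a) = {C}; δ(F,a) = {D,E}.
Union: {A,B,C,D,E}.

{A,B,C,D,E}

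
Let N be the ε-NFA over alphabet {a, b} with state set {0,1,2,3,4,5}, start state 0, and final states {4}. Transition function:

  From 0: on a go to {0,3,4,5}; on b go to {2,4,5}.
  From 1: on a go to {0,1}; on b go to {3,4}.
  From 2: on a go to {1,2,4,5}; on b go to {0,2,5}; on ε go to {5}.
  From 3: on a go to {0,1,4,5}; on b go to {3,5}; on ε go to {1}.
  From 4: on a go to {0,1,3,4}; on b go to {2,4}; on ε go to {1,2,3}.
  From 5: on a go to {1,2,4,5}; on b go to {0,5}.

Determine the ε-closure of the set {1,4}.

Begin with {1,4}.
4 →ε {1,2,3}; add 2, 3.
2 →ε {5}; add 5.
ε-closure = {1,2,3,4,5}.

{1,2,3,4,5}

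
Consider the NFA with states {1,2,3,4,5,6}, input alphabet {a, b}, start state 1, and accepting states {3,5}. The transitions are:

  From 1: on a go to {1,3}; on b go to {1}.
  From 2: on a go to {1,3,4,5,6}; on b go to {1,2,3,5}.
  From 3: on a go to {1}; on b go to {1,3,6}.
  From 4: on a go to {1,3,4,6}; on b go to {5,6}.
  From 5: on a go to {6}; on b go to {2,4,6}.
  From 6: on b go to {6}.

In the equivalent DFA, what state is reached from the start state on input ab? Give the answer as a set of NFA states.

{1,3,6}

Start: {1}.
δ(1,a) = {1,3}.
Union: {1,3}.
After a: {1,3}.
δ(1,b) = {1}; δ(3,b) = {1,3,6}.
Union: {1,3,6}.
After b: {1,3,6}.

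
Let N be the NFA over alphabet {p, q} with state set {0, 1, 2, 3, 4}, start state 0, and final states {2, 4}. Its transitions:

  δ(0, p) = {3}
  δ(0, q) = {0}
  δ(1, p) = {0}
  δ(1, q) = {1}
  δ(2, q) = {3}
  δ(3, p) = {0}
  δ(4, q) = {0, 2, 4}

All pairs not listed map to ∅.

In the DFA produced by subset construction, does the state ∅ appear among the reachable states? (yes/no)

yes

Start state of the DFA: {0}.
{0} --p--> {3}  [new]
{0} --q--> {0}  [seen]
{3} --p--> {0}  [seen]
{3} --q--> ∅  [new]
∅ --p--> ∅  [seen]
∅ --q--> ∅  [seen]
Reachable DFA states: {0}, {3}, ∅.
∅ is among them.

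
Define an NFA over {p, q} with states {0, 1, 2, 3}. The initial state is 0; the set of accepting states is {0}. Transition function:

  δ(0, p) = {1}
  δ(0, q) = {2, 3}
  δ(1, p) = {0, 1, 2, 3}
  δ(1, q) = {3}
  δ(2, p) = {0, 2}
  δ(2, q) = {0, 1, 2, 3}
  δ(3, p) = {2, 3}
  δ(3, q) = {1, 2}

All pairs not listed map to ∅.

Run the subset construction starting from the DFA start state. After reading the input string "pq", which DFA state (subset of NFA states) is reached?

{3}

Start: {0}.
δ(0,p) = {1}.
Union: {1}.
After p: {1}.
δ(1,q) = {3}.
Union: {3}.
After q: {3}.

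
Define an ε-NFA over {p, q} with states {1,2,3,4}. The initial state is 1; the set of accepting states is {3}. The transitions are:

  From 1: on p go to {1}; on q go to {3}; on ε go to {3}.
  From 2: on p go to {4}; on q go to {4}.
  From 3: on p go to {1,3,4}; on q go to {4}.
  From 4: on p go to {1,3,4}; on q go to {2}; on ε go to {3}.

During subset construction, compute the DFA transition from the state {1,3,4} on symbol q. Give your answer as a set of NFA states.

δ(1,q) = {3}; δ(3,q) = {4}; δ(4,q) = {2}.
Union: {2,3,4}.

{2,3,4}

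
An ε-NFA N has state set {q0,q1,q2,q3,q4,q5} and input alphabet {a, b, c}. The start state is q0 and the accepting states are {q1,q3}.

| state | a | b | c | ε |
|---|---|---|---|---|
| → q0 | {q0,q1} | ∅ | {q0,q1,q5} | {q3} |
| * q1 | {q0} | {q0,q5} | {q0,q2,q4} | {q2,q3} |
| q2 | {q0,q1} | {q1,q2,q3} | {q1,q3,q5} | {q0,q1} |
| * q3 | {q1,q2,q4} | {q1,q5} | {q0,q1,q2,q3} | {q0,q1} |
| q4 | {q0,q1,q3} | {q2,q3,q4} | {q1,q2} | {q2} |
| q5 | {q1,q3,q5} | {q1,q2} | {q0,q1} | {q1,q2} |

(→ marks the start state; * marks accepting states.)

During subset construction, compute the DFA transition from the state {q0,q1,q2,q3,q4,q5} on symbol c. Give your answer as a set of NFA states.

δ(q0,c) = {q0,q1,q5}; δ(q1,c) = {q0,q2,q4}; δ(q2,c) = {q1,q3,q5}; δ(q3,c) = {q0,q1,q2,q3}; δ(q4,c) = {q1,q2}; δ(q5,c) = {q0,q1}.
Union: {q0,q1,q2,q3,q4,q5}.

{q0,q1,q2,q3,q4,q5}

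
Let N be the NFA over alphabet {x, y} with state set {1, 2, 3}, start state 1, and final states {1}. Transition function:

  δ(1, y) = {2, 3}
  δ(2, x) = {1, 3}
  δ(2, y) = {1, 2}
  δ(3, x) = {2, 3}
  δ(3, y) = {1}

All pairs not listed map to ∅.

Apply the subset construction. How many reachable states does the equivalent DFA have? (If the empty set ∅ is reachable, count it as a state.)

6

Start state of the DFA: {1}.
{1} --x--> ∅  [new]
{1} --y--> {2, 3}  [new]
∅ --x--> ∅  [seen]
∅ --y--> ∅  [seen]
{2, 3} --x--> {1, 2, 3}  [new]
{2, 3} --y--> {1, 2}  [new]
{1, 2, 3} --x--> {1, 2, 3}  [seen]
{1, 2, 3} --y--> {1, 2, 3}  [seen]
{1, 2} --x--> {1, 3}  [new]
{1, 2} --y--> {1, 2, 3}  [seen]
{1, 3} --x--> {2, 3}  [seen]
{1, 3} --y--> {1, 2, 3}  [seen]
Reachable DFA states: {1}, ∅, {2, 3}, {1, 2, 3}, {1, 2}, {1, 3}.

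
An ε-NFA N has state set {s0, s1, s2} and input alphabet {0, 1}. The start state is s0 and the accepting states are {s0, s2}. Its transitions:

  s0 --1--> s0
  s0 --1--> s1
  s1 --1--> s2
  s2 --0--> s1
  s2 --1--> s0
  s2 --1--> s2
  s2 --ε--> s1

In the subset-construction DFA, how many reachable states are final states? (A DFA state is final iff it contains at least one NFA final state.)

4

Start state of the DFA: {s0} (ε-closure of the NFA start).
{s0} --0--> ∅  [new]
{s0} --1--> {s0, s1}  [new]
∅ --0--> ∅  [seen]
∅ --1--> ∅  [seen]
{s0, s1} --0--> ∅  [seen]
{s0, s1} --1--> {s0, s1, s2}  [new]
{s0, s1, s2} --0--> {s1}  [new]
{s0, s1, s2} --1--> {s0, s1, s2}  [seen]
{s1} --0--> ∅  [seen]
{s1} --1--> {s1, s2}  [new]
{s1, s2} --0--> {s1}  [seen]
{s1, s2} --1--> {s0, s1, s2}  [seen]
Reachable DFA states: {s0}, ∅, {s0, s1}, {s0, s1, s2}, {s1}, {s1, s2}.
Accepting DFA states (contain an NFA accepting state): {s0}, {s0, s1}, {s0, s1, s2}, {s1, s2}.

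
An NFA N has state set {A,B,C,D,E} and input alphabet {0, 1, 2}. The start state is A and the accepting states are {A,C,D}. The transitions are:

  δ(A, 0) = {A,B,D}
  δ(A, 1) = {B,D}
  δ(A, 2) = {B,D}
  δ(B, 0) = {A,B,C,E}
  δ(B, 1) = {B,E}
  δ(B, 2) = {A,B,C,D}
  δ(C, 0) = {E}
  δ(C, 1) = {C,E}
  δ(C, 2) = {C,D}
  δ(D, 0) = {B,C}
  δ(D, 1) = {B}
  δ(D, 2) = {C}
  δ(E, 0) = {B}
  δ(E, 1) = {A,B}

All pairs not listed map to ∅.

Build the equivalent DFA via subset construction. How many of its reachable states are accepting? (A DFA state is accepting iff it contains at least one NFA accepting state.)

10

Start state of the DFA: {A}.
{A} --0--> {A,B,D}  [new]
{A} --1--> {B,D}  [new]
{A} --2--> {B,D}  [seen]
{A,B,D} --0--> {A,B,C,D,E}  [new]
{A,B,D} --1--> {B,D,E}  [new]
{A,B,D} --2--> {A,B,C,D}  [new]
{B,D} --0--> {A,B,C,E}  [new]
{B,D} --1--> {B,E}  [new]
{B,D} --2--> {A,B,C,D}  [seen]
{A,B,C,D,E} --0--> {A,B,C,D,E}  [seen]
{A,B,C,D,E} --1--> {A,B,C,D,E}  [seen]
{A,B,C,D,E} --2--> {A,B,C,D}  [seen]
{B,D,E} --0--> {A,B,C,E}  [seen]
{B,D,E} --1--> {A,B,E}  [new]
{B,D,E} --2--> {A,B,C,D}  [seen]
{A,B,C,D} --0--> {A,B,C,D,E}  [seen]
{A,B,C,D} --1--> {B,C,D,E}  [new]
{A,B,C,D} --2--> {A,B,C,D}  [seen]
{A,B,C,E} --0--> {A,B,C,D,E}  [seen]
{A,B,C,E} --1--> {A,B,C,D,E}  [seen]
{A,B,C,E} --2--> {A,B,C,D}  [seen]
{B,E} --0--> {A,B,C,E}  [seen]
{B,E} --1--> {A,B,E}  [seen]
{B,E} --2--> {A,B,C,D}  [seen]
{A,B,E} --0--> {A,B,C,D,E}  [seen]
{A,B,E} --1--> {A,B,D,E}  [new]
{A,B,E} --2--> {A,B,C,D}  [seen]
{B,C,D,E} --0--> {A,B,C,E}  [seen]
{B,C,D,E} --1--> {A,B,C,E}  [seen]
{B,C,D,E} --2--> {A,B,C,D}  [seen]
{A,B,D,E} --0--> {A,B,C,D,E}  [seen]
{A,B,D,E} --1--> {A,B,D,E}  [seen]
{A,B,D,E} --2--> {A,B,C,D}  [seen]
Reachable DFA states: {A}, {A,B,D}, {B,D}, {A,B,C,D,E}, {B,D,E}, {A,B,C,D}, {A,B,C,E}, {B,E}, {A,B,E}, {B,C,D,E}, {A,B,D,E}.
Accepting DFA states (contain an NFA accepting state): {A}, {A,B,D}, {B,D}, {A,B,C,D,E}, {B,D,E}, {A,B,C,D}, {A,B,C,E}, {A,B,E}, {B,C,D,E}, {A,B,D,E}.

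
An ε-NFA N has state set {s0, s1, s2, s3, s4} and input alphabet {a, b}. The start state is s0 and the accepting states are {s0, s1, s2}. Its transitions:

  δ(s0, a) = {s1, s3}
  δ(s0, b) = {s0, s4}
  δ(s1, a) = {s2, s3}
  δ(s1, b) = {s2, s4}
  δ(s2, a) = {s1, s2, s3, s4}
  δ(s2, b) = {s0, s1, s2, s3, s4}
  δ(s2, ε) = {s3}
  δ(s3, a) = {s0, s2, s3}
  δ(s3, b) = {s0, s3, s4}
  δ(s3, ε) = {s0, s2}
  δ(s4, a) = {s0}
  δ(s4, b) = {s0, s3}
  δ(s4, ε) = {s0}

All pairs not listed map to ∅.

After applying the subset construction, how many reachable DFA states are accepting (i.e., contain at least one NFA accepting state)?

Start state of the DFA: {s0} (ε-closure of the NFA start).
{s0} --a--> {s0, s1, s2, s3}  [new]
{s0} --b--> {s0, s4}  [new]
{s0, s1, s2, s3} --a--> {s0, s1, s2, s3, s4}  [new]
{s0, s1, s2, s3} --b--> {s0, s1, s2, s3, s4}  [seen]
{s0, s4} --a--> {s0, s1, s2, s3}  [seen]
{s0, s4} --b--> {s0, s2, s3, s4}  [new]
{s0, s1, s2, s3, s4} --a--> {s0, s1, s2, s3, s4}  [seen]
{s0, s1, s2, s3, s4} --b--> {s0, s1, s2, s3, s4}  [seen]
{s0, s2, s3, s4} --a--> {s0, s1, s2, s3, s4}  [seen]
{s0, s2, s3, s4} --b--> {s0, s1, s2, s3, s4}  [seen]
Reachable DFA states: {s0}, {s0, s1, s2, s3}, {s0, s4}, {s0, s1, s2, s3, s4}, {s0, s2, s3, s4}.
Accepting DFA states (contain an NFA accepting state): {s0}, {s0, s1, s2, s3}, {s0, s4}, {s0, s1, s2, s3, s4}, {s0, s2, s3, s4}.

5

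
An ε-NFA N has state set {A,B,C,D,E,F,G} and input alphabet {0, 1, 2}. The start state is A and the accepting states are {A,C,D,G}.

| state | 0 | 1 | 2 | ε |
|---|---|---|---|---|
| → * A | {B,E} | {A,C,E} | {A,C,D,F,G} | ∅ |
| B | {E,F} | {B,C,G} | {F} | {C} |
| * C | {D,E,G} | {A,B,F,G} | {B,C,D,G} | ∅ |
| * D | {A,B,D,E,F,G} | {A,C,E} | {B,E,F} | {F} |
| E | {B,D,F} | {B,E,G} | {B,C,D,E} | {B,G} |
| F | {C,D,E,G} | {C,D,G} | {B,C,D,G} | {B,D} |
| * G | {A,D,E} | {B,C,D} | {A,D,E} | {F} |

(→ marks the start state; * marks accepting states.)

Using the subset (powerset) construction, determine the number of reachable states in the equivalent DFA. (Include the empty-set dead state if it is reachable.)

Start state of the DFA: {A} (ε-closure of the NFA start).
{A} --0--> {B,C,D,E,F,G}  [new]
{A} --1--> {A,B,C,D,E,F,G}  [new]
{A} --2--> {A,B,C,D,F,G}  [new]
{B,C,D,E,F,G} --0--> {A,B,C,D,E,F,G}  [seen]
{B,C,D,E,F,G} --1--> {A,B,C,D,E,F,G}  [seen]
{B,C,D,E,F,G} --2--> {A,B,C,D,E,F,G}  [seen]
{A,B,C,D,E,F,G} --0--> {A,B,C,D,E,F,G}  [seen]
{A,B,C,D,E,F,G} --1--> {A,B,C,D,E,F,G}  [seen]
{A,B,C,D,E,F,G} --2--> {A,B,C,D,E,F,G}  [seen]
{A,B,C,D,F,G} --0--> {A,B,C,D,E,F,G}  [seen]
{A,B,C,D,F,G} --1--> {A,B,C,D,E,F,G}  [seen]
{A,B,C,D,F,G} --2--> {A,B,C,D,E,F,G}  [seen]
Reachable DFA states: {A}, {B,C,D,E,F,G}, {A,B,C,D,E,F,G}, {A,B,C,D,F,G}.

4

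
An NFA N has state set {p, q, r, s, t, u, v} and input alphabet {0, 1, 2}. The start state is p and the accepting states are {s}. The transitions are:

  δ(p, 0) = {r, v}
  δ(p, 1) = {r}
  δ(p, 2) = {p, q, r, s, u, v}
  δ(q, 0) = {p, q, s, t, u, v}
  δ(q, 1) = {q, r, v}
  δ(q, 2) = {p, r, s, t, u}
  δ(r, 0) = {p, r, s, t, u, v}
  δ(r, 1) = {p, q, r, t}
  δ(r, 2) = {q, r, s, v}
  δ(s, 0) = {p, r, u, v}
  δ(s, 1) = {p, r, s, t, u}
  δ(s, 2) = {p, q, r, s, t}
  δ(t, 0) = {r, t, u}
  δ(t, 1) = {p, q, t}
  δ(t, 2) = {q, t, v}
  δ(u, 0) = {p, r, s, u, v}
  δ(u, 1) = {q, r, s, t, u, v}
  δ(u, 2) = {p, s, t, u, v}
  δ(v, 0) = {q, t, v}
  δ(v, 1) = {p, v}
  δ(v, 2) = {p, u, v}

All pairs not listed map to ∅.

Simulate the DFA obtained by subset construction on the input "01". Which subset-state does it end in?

{p, q, r, t, v}

Start: {p}.
δ(p,0) = {r, v}.
Union: {r, v}.
After 0: {r, v}.
δ(r,1) = {p, q, r, t}; δ(v,1) = {p, v}.
Union: {p, q, r, t, v}.
After 1: {p, q, r, t, v}.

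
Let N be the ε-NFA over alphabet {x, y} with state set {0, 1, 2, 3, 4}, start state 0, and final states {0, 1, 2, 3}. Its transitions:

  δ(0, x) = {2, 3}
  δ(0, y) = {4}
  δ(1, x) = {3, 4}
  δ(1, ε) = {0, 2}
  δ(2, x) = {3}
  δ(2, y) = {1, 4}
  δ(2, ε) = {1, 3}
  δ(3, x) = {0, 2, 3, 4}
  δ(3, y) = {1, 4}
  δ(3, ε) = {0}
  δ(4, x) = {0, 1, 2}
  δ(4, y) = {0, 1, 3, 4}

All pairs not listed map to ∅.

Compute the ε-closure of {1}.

Begin with {1}.
1 →ε {0, 2}; add 0, 2.
2 →ε {1, 3}; add 3.
ε-closure = {0, 1, 2, 3}.

{0, 1, 2, 3}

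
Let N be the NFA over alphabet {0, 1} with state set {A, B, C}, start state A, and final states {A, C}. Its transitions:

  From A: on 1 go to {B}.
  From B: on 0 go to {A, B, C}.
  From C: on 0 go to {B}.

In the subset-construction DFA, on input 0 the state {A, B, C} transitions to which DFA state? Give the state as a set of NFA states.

{A, B, C}

δ(A,0) = ∅; δ(B,0) = {A, B, C}; δ(C,0) = {B}.
Union: {A, B, C}.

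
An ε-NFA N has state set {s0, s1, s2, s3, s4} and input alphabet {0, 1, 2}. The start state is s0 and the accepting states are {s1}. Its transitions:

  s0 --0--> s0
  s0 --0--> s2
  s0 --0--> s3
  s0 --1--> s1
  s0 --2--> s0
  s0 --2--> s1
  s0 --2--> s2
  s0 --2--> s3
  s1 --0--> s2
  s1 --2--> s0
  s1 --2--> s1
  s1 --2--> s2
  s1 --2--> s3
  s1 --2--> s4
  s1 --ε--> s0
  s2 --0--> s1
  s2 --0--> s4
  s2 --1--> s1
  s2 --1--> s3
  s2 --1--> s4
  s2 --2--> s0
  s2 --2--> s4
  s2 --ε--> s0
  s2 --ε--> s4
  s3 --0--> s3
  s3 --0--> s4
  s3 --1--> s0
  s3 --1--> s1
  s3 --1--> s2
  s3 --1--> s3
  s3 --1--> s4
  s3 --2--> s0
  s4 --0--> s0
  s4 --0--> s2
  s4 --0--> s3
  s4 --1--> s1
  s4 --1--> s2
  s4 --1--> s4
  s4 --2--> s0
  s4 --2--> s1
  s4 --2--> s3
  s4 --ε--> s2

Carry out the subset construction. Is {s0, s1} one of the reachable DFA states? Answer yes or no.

yes

Start state of the DFA: {s0} (ε-closure of the NFA start).
{s0} --0--> {s0, s2, s3, s4}  [new]
{s0} --1--> {s0, s1}  [new]
{s0} --2--> {s0, s1, s2, s3, s4}  [new]
{s0, s2, s3, s4} --0--> {s0, s1, s2, s3, s4}  [seen]
{s0, s2, s3, s4} --1--> {s0, s1, s2, s3, s4}  [seen]
{s0, s2, s3, s4} --2--> {s0, s1, s2, s3, s4}  [seen]
{s0, s1} --0--> {s0, s2, s3, s4}  [seen]
{s0, s1} --1--> {s0, s1}  [seen]
{s0, s1} --2--> {s0, s1, s2, s3, s4}  [seen]
{s0, s1, s2, s3, s4} --0--> {s0, s1, s2, s3, s4}  [seen]
{s0, s1, s2, s3, s4} --1--> {s0, s1, s2, s3, s4}  [seen]
{s0, s1, s2, s3, s4} --2--> {s0, s1, s2, s3, s4}  [seen]
Reachable DFA states: {s0}, {s0, s2, s3, s4}, {s0, s1}, {s0, s1, s2, s3, s4}.
{s0, s1} is among them.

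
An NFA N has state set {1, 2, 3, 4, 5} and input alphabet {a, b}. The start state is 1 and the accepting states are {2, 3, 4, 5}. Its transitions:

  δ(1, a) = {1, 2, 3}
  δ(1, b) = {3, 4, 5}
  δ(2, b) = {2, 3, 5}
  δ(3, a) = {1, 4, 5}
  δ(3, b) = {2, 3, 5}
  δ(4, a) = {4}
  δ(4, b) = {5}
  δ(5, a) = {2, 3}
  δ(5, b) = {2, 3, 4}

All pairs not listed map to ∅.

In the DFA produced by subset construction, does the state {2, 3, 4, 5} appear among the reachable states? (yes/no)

Start state of the DFA: {1}.
{1} --a--> {1, 2, 3}  [new]
{1} --b--> {3, 4, 5}  [new]
{1, 2, 3} --a--> {1, 2, 3, 4, 5}  [new]
{1, 2, 3} --b--> {2, 3, 4, 5}  [new]
{3, 4, 5} --a--> {1, 2, 3, 4, 5}  [seen]
{3, 4, 5} --b--> {2, 3, 4, 5}  [seen]
{1, 2, 3, 4, 5} --a--> {1, 2, 3, 4, 5}  [seen]
{1, 2, 3, 4, 5} --b--> {2, 3, 4, 5}  [seen]
{2, 3, 4, 5} --a--> {1, 2, 3, 4, 5}  [seen]
{2, 3, 4, 5} --b--> {2, 3, 4, 5}  [seen]
Reachable DFA states: {1}, {1, 2, 3}, {3, 4, 5}, {1, 2, 3, 4, 5}, {2, 3, 4, 5}.
{2, 3, 4, 5} is among them.

yes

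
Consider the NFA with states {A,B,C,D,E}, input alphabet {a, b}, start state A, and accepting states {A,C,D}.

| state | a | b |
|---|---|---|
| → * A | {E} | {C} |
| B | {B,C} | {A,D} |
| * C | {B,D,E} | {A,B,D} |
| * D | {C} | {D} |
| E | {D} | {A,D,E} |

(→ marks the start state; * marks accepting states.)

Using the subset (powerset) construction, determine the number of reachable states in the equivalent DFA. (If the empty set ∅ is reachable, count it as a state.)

16

Start state of the DFA: {A}.
{A} --a--> {E}  [new]
{A} --b--> {C}  [new]
{E} --a--> {D}  [new]
{E} --b--> {A,D,E}  [new]
{C} --a--> {B,D,E}  [new]
{C} --b--> {A,B,D}  [new]
{D} --a--> {C}  [seen]
{D} --b--> {D}  [seen]
{A,D,E} --a--> {C,D,E}  [new]
{A,D,E} --b--> {A,C,D,E}  [new]
{B,D,E} --a--> {B,C,D}  [new]
{B,D,E} --b--> {A,D,E}  [seen]
{A,B,D} --a--> {B,C,E}  [new]
{A,B,D} --b--> {A,C,D}  [new]
{C,D,E} --a--> {B,C,D,E}  [new]
{C,D,E} --b--> {A,B,D,E}  [new]
{A,C,D,E} --a--> {B,C,D,E}  [seen]
{A,C,D,E} --b--> {A,B,C,D,E}  [new]
{B,C,D} --a--> {B,C,D,E}  [seen]
{B,C,D} --b--> {A,B,D}  [seen]
{B,C,E} --a--> {B,C,D,E}  [seen]
{B,C,E} --b--> {A,B,D,E}  [seen]
{A,C,D} --a--> {B,C,D,E}  [seen]
{A,C,D} --b--> {A,B,C,D}  [new]
{B,C,D,E} --a--> {B,C,D,E}  [seen]
{B,C,D,E} --b--> {A,B,D,E}  [seen]
{A,B,D,E} --a--> {B,C,D,E}  [seen]
{A,B,D,E} --b--> {A,C,D,E}  [seen]
{A,B,C,D,E} --a--> {B,C,D,E}  [seen]
{A,B,C,D,E} --b--> {A,B,C,D,E}  [seen]
{A,B,C,D} --a--> {B,C,D,E}  [seen]
{A,B,C,D} --b--> {A,B,C,D}  [seen]
Reachable DFA states: {A}, {E}, {C}, {D}, {A,D,E}, {B,D,E}, {A,B,D}, {C,D,E}, {A,C,D,E}, {B,C,D}, {B,C,E}, {A,C,D}, {B,C,D,E}, {A,B,D,E}, {A,B,C,D,E}, {A,B,C,D}.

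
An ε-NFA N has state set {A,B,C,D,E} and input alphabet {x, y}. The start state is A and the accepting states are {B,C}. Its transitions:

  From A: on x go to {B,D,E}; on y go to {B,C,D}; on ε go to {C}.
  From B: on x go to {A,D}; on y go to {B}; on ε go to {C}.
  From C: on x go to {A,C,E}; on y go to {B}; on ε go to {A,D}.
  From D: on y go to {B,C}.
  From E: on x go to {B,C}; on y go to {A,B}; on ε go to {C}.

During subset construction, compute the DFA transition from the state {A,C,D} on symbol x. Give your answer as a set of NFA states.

{A,B,C,D,E}

δ(A,x) = {B,D,E}; δ(C,x) = {A,C,E}; δ(D,x) = ∅.
Union: {A,B,C,D,E}.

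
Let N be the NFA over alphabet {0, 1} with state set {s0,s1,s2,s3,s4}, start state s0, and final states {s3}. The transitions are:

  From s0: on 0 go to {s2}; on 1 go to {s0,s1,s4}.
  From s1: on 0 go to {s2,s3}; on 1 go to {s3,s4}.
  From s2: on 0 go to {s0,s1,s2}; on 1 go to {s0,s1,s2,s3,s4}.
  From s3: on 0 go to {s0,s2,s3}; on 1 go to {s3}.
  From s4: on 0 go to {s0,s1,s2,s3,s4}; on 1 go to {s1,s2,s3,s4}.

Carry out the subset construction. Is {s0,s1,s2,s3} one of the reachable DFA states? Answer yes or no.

Start state of the DFA: {s0}.
{s0} --0--> {s2}  [new]
{s0} --1--> {s0,s1,s4}  [new]
{s2} --0--> {s0,s1,s2}  [new]
{s2} --1--> {s0,s1,s2,s3,s4}  [new]
{s0,s1,s4} --0--> {s0,s1,s2,s3,s4}  [seen]
{s0,s1,s4} --1--> {s0,s1,s2,s3,s4}  [seen]
{s0,s1,s2} --0--> {s0,s1,s2,s3}  [new]
{s0,s1,s2} --1--> {s0,s1,s2,s3,s4}  [seen]
{s0,s1,s2,s3,s4} --0--> {s0,s1,s2,s3,s4}  [seen]
{s0,s1,s2,s3,s4} --1--> {s0,s1,s2,s3,s4}  [seen]
{s0,s1,s2,s3} --0--> {s0,s1,s2,s3}  [seen]
{s0,s1,s2,s3} --1--> {s0,s1,s2,s3,s4}  [seen]
Reachable DFA states: {s0}, {s2}, {s0,s1,s4}, {s0,s1,s2}, {s0,s1,s2,s3,s4}, {s0,s1,s2,s3}.
{s0,s1,s2,s3} is among them.

yes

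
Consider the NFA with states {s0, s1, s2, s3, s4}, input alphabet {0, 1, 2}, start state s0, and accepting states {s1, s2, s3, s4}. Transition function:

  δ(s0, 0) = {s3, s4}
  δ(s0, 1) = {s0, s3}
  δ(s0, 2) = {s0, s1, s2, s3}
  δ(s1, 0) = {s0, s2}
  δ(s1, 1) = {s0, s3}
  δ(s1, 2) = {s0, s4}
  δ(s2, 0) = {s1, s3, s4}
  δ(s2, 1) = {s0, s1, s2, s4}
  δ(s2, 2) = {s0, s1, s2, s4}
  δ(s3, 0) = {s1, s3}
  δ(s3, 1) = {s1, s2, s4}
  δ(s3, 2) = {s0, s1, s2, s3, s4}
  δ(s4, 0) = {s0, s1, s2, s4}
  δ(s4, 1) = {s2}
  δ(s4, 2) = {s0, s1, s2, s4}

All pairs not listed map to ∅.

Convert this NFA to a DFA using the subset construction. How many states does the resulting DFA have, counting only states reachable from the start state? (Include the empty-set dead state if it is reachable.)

Start state of the DFA: {s0}.
{s0} --0--> {s3, s4}  [new]
{s0} --1--> {s0, s3}  [new]
{s0} --2--> {s0, s1, s2, s3}  [new]
{s3, s4} --0--> {s0, s1, s2, s3, s4}  [new]
{s3, s4} --1--> {s1, s2, s4}  [new]
{s3, s4} --2--> {s0, s1, s2, s3, s4}  [seen]
{s0, s3} --0--> {s1, s3, s4}  [new]
{s0, s3} --1--> {s0, s1, s2, s3, s4}  [seen]
{s0, s3} --2--> {s0, s1, s2, s3, s4}  [seen]
{s0, s1, s2, s3} --0--> {s0, s1, s2, s3, s4}  [seen]
{s0, s1, s2, s3} --1--> {s0, s1, s2, s3, s4}  [seen]
{s0, s1, s2, s3} --2--> {s0, s1, s2, s3, s4}  [seen]
{s0, s1, s2, s3, s4} --0--> {s0, s1, s2, s3, s4}  [seen]
{s0, s1, s2, s3, s4} --1--> {s0, s1, s2, s3, s4}  [seen]
{s0, s1, s2, s3, s4} --2--> {s0, s1, s2, s3, s4}  [seen]
{s1, s2, s4} --0--> {s0, s1, s2, s3, s4}  [seen]
{s1, s2, s4} --1--> {s0, s1, s2, s3, s4}  [seen]
{s1, s2, s4} --2--> {s0, s1, s2, s4}  [new]
{s1, s3, s4} --0--> {s0, s1, s2, s3, s4}  [seen]
{s1, s3, s4} --1--> {s0, s1, s2, s3, s4}  [seen]
{s1, s3, s4} --2--> {s0, s1, s2, s3, s4}  [seen]
{s0, s1, s2, s4} --0--> {s0, s1, s2, s3, s4}  [seen]
{s0, s1, s2, s4} --1--> {s0, s1, s2, s3, s4}  [seen]
{s0, s1, s2, s4} --2--> {s0, s1, s2, s3, s4}  [seen]
Reachable DFA states: {s0}, {s3, s4}, {s0, s3}, {s0, s1, s2, s3}, {s0, s1, s2, s3, s4}, {s1, s2, s4}, {s1, s3, s4}, {s0, s1, s2, s4}.

8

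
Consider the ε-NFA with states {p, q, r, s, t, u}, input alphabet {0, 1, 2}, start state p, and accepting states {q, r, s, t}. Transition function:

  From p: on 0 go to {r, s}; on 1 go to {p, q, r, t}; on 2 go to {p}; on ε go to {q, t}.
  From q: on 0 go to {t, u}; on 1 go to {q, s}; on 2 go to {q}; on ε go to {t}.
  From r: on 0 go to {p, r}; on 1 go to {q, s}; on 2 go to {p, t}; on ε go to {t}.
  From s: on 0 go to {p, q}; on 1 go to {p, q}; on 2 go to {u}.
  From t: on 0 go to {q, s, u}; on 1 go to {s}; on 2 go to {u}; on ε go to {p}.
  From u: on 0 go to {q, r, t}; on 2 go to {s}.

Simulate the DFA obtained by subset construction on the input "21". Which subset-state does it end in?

{p, q, r, s, t}

Start: {p, q, t}.
δ(p,2) = {p}; δ(q,2) = {q}; δ(t,2) = {u}.
Union: {p, q, u}.
ε-closure gives {p, q, t, u}.
After 2: {p, q, t, u}.
δ(p,1) = {p, q, r, t}; δ(q,1) = {q, s}; δ(t,1) = {s}; δ(u,1) = ∅.
Union: {p, q, r, s, t}.
After 1: {p, q, r, s, t}.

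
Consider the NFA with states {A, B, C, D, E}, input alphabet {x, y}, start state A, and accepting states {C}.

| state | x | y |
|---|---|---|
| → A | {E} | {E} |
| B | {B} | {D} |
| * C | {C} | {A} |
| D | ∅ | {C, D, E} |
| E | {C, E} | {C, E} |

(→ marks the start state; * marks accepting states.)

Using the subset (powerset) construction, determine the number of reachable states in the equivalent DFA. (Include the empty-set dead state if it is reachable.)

4

Start state of the DFA: {A}.
{A} --x--> {E}  [new]
{A} --y--> {E}  [seen]
{E} --x--> {C, E}  [new]
{E} --y--> {C, E}  [seen]
{C, E} --x--> {C, E}  [seen]
{C, E} --y--> {A, C, E}  [new]
{A, C, E} --x--> {C, E}  [seen]
{A, C, E} --y--> {A, C, E}  [seen]
Reachable DFA states: {A}, {E}, {C, E}, {A, C, E}.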